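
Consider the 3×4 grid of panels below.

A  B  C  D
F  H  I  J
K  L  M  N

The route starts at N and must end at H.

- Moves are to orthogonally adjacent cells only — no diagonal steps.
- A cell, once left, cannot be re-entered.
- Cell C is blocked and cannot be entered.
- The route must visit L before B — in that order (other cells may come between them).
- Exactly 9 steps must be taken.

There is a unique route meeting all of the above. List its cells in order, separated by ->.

The waypoints must appear in the order L, B, with no cell reused.
Route from N: up 1 to J, left 1 to I, down 1 to M, left 2 to K, up 2 to A, right 1 to B, down 1 to H — 9 moves in all.
Check: order respected (L at step 4, B at step 8); 9 moves as required.

N -> J -> I -> M -> L -> K -> F -> A -> B -> H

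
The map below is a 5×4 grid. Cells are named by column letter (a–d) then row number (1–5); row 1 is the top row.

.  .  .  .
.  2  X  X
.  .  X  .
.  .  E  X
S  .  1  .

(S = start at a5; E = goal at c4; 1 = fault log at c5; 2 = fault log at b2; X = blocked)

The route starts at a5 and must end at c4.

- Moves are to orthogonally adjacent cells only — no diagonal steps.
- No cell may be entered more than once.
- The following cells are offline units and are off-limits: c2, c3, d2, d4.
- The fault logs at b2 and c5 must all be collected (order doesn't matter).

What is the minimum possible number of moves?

Any route passes through b2 and c5 in some order between a5 and c4. Summing Manhattan distances along each leg and taking the cheapest ordering (a5 → c5 → b2 → c4) gives a lower bound of 2 + 4 + 3 = 9 moves.
A route of 9 moves achieves this: a5 → a4 → a3 → a2 → b2 → b3 → b4 → b5 → c5 → c4.
Since 9 matches the lower bound, it is optimal.

9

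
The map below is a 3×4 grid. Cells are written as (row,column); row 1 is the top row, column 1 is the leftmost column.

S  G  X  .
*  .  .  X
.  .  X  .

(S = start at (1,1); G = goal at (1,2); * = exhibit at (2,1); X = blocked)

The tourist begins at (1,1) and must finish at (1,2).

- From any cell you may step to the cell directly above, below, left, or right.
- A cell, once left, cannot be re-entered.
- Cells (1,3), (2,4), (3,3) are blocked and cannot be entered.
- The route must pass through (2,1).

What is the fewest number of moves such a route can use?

Any route passes through (2,1) somewhere between (1,1) and (1,2). Summing Manhattan distances along the two legs ((1,1) → (2,1) → (1,2)) gives a lower bound of 1 + 2 = 3 moves.
A route of 3 moves achieves this: (1,1) → (2,1) → (2,2) → (1,2).
Since 3 matches the lower bound, it is optimal.

3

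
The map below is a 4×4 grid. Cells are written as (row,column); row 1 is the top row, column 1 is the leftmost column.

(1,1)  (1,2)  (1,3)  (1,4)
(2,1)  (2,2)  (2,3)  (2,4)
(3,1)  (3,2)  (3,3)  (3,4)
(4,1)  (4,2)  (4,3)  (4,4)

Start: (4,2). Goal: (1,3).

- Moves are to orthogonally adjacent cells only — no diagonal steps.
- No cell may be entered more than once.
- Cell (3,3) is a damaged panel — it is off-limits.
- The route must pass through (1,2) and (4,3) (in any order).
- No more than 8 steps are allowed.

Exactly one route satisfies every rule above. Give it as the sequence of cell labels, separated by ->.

(4,2) -> (4,3) -> (4,4) -> (3,4) -> (2,4) -> (2,3) -> (2,2) -> (1,2) -> (1,3)

The 8-move cap with required stops at (1,2), (4,3) leaves no slack for detours.
Route from (4,2): right 2 to (4,4), up 2 to (2,4), left 2 to (2,2), up 1 to (1,2), right 1 to (1,3) — 8 moves in all.
Check: all required cells visited; 8 ≤ 8 moves.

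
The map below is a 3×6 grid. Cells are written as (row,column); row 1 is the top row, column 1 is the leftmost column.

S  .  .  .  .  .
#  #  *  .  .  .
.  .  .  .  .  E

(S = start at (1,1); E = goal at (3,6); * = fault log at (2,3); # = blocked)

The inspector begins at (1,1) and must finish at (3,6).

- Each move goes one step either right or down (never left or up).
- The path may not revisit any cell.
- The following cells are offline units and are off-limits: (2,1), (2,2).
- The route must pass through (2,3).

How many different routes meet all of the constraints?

A right/down-only route from (1,1) to (3,6) makes exactly 2 down-moves and 5 right-moves in some order.
With no other constraints that would be C(7,2) = 21 routes.
Split at (2,3) and multiply the segment counts (each segment already excludes blocked cells): (1,1)→(2,3): 1; (2,3)→(3,6): 4; product = 4.
That gives 4 routes.

4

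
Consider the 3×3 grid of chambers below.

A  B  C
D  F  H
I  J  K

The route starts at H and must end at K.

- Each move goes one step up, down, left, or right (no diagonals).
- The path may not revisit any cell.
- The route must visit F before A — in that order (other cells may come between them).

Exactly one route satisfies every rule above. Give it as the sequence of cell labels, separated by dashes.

The waypoints must appear in the order F, A, with no cell reused.
Route from H: left to F, up to B, left to A, 2× down (reaching I), 2× right (reaching K) — 7 moves in all.
Check: order respected (F at step 1, A at step 3).

H - F - B - A - D - I - J - K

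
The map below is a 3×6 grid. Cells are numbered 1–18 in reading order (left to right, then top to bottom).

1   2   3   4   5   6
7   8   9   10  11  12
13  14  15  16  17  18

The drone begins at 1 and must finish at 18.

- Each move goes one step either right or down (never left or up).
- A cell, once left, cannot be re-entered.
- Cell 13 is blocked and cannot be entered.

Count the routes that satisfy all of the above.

A right/down-only route from 1 to 18 makes exactly 2 down-moves and 5 right-moves in some order.
With no other constraints that would be C(7,2) = 21 routes.
Subtract routes through each blocked cell (inclusion–exclusion for overlaps): − through 13: 1 → 20.
That gives 20 routes.

20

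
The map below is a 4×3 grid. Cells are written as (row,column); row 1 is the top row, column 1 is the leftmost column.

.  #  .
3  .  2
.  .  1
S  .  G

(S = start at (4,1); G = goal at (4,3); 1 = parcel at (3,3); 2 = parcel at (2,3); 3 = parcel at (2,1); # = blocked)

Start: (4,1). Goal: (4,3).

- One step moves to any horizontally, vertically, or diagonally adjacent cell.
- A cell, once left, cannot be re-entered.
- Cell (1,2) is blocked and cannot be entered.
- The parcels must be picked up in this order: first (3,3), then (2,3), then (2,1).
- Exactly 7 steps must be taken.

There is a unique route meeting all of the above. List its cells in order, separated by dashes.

The waypoints must appear in the order (3,3), (2,3), (2,1), with no cell reused.
Route from (4,1): right to (4,2), up-right to (3,3), up to (2,3), 2× left (reaching (2,1)), 2× down-right (reaching (4,3)) — 7 moves in all.
Check: order respected (1 at step 2, 2 at step 3, 3 at step 5); 7 moves as required.

(4,1) - (4,2) - (3,3) - (2,3) - (2,2) - (2,1) - (3,2) - (4,3)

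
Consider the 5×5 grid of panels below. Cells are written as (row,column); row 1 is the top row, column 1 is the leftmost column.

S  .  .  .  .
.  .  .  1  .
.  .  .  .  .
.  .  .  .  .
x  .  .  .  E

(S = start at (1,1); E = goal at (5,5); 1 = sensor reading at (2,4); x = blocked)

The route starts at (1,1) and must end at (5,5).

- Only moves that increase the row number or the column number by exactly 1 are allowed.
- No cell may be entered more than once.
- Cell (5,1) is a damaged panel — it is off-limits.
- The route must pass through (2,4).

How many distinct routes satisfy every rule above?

16

A right/down-only route from (1,1) to (5,5) makes exactly 4 down-moves and 4 right-moves in some order.
With no other constraints that would be C(8,4) = 70 routes.
Split at (2,4) and multiply the segment counts (each segment already excludes blocked cells): (1,1)→(2,4): 4; (2,4)→(5,5): 4; product = 16.
That gives 16 routes.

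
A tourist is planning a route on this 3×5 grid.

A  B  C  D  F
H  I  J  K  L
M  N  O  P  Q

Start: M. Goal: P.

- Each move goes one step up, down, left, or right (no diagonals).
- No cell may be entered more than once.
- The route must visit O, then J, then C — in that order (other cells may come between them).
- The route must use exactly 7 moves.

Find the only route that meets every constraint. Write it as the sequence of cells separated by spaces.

The waypoints must appear in the order O, J, C, with no cell reused.
Route from M: 2× right (reaching O), 2× up (reaching C), right to D, 2× down (reaching P) — 7 moves in all.
Check: order respected (O at step 2, J at step 3, C at step 4); 7 moves as required.

M N O J C D K P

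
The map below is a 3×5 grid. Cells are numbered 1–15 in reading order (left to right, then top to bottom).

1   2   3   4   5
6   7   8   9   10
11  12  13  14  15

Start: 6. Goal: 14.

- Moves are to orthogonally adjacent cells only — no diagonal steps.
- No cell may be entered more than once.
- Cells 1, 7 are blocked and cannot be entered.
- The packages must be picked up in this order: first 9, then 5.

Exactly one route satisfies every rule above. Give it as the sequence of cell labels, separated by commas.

6, 11, 12, 13, 8, 9, 4, 5, 10, 15, 14

The waypoints must appear in the order 9, 5, with no cell reused.
Route from 6: down 1 to 11, right 2 to 13, up 1 to 8, right 1 to 9, up 1 to 4, right 1 to 5, down 2 to 15, left 1 to 14 — 10 moves in all.
Check: order respected (9 at step 5, 5 at step 7).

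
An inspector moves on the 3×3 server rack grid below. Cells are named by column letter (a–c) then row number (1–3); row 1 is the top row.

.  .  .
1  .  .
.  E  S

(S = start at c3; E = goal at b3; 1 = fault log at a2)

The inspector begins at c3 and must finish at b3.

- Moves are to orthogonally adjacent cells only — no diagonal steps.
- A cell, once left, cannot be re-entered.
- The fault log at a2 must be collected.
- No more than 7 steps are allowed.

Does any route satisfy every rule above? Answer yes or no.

yes

One route that works: c3 → c2 → b2 → a2 → a3 → b3.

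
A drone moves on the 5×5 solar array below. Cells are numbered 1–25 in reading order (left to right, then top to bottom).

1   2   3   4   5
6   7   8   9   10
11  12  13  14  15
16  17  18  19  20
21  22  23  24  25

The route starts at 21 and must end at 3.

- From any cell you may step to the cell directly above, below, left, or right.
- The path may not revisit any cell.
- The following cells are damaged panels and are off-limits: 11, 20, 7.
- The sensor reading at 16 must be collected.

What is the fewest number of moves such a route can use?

Any route passes through 16 somewhere between 21 and 3. Summing Manhattan distances along the two legs (21 → 16 → 3) gives a lower bound of 1 + 5 = 6 moves.
A route of 6 moves achieves this: 21 → 16 → 17 → 12 → 13 → 8 → 3.
Since 6 matches the lower bound, it is optimal.

6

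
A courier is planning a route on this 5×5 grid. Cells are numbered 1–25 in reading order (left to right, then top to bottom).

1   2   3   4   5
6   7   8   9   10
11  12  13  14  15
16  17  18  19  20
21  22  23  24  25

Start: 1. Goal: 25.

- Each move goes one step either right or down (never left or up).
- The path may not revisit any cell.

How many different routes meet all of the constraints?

70

A right/down-only route from 1 to 25 makes exactly 4 down-moves and 4 right-moves in some order.
With no other constraints that would be C(8,4) = 70 routes.
That gives 70 routes.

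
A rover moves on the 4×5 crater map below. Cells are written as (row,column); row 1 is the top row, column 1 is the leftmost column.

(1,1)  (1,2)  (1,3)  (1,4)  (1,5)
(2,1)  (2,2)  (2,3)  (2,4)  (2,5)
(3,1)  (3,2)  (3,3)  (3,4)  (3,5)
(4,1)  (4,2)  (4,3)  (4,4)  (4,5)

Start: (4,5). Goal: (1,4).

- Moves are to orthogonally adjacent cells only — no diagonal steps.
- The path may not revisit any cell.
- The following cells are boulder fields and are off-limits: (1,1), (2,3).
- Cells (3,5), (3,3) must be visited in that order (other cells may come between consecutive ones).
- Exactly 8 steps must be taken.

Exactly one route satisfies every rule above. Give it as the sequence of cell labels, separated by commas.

(4,5), (3,5), (3,4), (3,3), (3,2), (2,2), (1,2), (1,3), (1,4)

The waypoints must appear in the order (3,5), (3,3), with no cell reused.
Route from (4,5): up 1 to (3,5), left 3 to (3,2), up 2 to (1,2), right 2 to (1,4) — 8 moves in all.
Check: order respected ((3,5) at step 1, (3,3) at step 3); 8 moves as required.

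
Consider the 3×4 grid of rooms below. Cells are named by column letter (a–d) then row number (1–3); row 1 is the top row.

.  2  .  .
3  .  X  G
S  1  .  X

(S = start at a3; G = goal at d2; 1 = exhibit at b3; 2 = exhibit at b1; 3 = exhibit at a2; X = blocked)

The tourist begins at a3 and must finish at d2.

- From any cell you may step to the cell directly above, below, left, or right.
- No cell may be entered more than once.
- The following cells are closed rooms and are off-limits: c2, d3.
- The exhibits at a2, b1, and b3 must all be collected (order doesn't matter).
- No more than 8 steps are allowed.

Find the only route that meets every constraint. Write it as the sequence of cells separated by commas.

Any route must reach a2, b1, and b3 and still end at d2 within 8 moves, so the order of the required stops is forced.
Route from a3: right to b3, up to b2, left to a2, up to a1, 3× right (reaching d1), down to d2 — 8 moves in all.
Check: all required cells visited; 8 ≤ 8 moves.

a3, b3, b2, a2, a1, b1, c1, d1, d2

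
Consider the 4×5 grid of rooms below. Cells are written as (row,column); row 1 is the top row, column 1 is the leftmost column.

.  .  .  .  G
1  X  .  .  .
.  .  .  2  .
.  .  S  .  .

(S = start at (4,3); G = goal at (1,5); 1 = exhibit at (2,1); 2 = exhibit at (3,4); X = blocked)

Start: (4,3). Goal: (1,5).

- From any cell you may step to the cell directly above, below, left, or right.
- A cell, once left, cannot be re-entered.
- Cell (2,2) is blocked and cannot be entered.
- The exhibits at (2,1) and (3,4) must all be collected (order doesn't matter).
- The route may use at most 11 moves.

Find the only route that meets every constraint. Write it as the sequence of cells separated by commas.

Any route must reach (2,1) and (3,4) and still end at (1,5) within 11 moves, so the order of the required stops is forced.
Route from (4,3): right 1 to (4,4), up 1 to (3,4), left 3 to (3,1), up 2 to (1,1), right 4 to (1,5) — 11 moves in all.
Check: all required cells visited; 11 ≤ 11 moves.

(4,3), (4,4), (3,4), (3,3), (3,2), (3,1), (2,1), (1,1), (1,2), (1,3), (1,4), (1,5)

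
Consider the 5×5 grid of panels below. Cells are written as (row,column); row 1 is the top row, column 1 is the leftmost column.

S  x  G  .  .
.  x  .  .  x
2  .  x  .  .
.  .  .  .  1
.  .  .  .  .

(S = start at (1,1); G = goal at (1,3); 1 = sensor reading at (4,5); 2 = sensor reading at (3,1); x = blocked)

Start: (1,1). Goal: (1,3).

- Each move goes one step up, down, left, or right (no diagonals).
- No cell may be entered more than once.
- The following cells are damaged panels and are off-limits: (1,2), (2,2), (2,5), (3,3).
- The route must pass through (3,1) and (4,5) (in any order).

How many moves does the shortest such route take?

Any route passes through (3,1) and (4,5) in some order between (1,1) and (1,3). Summing Manhattan distances along each leg and taking the cheapest ordering ((1,1) → (3,1) → (4,5) → (1,3)) gives a lower bound of 2 + 5 + 5 = 12 moves.
A route of 12 moves achieves this: (1,1) → (2,1) → (3,1) → (4,1) → (4,2) → (4,3) → (4,4) → (4,5) → (3,5) → (3,4) → (2,4) → (1,4) → (1,3).
Since 12 matches the lower bound, it is optimal.

12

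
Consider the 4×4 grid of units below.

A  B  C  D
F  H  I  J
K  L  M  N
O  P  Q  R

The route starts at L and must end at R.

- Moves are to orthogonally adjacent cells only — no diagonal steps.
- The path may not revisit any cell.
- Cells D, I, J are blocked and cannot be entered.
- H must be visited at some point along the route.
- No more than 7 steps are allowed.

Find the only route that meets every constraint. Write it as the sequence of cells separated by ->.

The 7-move cap with required stops at H leaves no slack for detours.
Route from L: up to H, left to F, 2× down (reaching O), 3× right (reaching R) — 7 moves in all.
Check: all required cells visited; 7 ≤ 7 moves.

L -> H -> F -> K -> O -> P -> Q -> R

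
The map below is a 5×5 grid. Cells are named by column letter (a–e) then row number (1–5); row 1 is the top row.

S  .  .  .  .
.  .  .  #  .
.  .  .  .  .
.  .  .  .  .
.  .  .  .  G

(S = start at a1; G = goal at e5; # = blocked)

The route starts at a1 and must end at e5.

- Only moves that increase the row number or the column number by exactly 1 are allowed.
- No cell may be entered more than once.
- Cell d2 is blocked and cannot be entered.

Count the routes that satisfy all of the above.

54

A right/down-only route from a1 to e5 makes exactly 4 down-moves and 4 right-moves in some order.
With no other constraints that would be C(8,4) = 70 routes.
Subtract routes through each blocked cell (inclusion–exclusion for overlaps): − through d2: 16 → 54.
That gives 54 routes.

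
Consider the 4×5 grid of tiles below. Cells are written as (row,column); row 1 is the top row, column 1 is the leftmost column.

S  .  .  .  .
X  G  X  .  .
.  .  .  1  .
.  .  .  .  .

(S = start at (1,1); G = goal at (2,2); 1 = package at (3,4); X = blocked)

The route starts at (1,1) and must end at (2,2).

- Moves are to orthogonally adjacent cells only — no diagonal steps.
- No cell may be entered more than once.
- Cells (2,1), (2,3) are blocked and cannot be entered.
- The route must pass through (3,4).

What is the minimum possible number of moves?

Any route passes through (3,4) somewhere between (1,1) and (2,2). Summing Manhattan distances along the two legs ((1,1) → (3,4) → (2,2)) gives a lower bound of 5 + 3 = 8 moves.
A route of 8 moves achieves this: (1,1) → (1,2) → (1,3) → (1,4) → (2,4) → (3,4) → (3,3) → (3,2) → (2,2).
Since 8 matches the lower bound, it is optimal.

8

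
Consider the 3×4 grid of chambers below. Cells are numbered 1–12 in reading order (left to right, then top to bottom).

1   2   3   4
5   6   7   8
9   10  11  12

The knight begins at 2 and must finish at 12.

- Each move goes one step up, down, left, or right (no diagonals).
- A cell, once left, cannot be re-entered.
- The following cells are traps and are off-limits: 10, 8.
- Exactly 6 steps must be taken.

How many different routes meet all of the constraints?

Need simple routes of exactly 6 moves from 2 to 12 (Manhattan distance 4, so 1 moves are spent on a detour and 1 undoing it).
Enumerating: 2 1 5 6 7 11 12.
That gives 1 route.

1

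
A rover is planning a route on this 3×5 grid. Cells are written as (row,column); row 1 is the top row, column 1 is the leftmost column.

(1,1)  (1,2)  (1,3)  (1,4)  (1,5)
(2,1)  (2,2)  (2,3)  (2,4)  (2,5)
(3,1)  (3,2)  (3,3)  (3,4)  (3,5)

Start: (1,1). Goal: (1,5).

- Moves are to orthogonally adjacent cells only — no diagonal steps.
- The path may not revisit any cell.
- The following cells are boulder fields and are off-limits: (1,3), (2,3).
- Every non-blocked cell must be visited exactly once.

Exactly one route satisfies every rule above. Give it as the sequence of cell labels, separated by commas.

(1,1), (1,2), (2,2), (2,1), (3,1), (3,2), (3,3), (3,4), (3,5), (2,5), (2,4), (1,4), (1,5)

Need to visit all 13 open cells exactly once, starting at (1,1) and ending at (1,5).
Cell (1,4) has only two open neighbours ((2,4) and (1,5)), so the path must pass straight through it: one of those is the cell it's entered from and the other is where it exits.
Route from (1,1): right 1 to (1,2), down 1 to (2,2), left 1 to (2,1), down 1 to (3,1), right 4 to (3,5), up 1 to (2,5), left 1 to (2,4), up 1 to (1,4), right 1 to (1,5) — 12 moves in all.
Check: all 13 open cells covered.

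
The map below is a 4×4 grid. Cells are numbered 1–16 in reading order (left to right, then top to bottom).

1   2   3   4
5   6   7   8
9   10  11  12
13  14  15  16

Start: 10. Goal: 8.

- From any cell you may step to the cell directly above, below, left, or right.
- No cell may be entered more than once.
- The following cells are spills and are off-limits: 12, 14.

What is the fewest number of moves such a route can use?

The Manhattan distance from 10 to 8 is |3−2| + |2−4| = 3, so at least 3 moves are needed.
A route of 3 moves achieves this: 10 → 6 → 7 → 8.
Since 3 matches the lower bound, it is optimal.

3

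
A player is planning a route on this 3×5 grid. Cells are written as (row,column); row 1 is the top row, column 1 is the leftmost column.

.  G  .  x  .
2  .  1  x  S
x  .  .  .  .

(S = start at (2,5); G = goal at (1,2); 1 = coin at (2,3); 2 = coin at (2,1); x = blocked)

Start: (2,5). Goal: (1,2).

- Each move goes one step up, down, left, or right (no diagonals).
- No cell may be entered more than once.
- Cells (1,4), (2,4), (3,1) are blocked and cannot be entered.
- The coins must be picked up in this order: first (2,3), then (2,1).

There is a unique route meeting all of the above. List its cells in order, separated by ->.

(2,5) -> (3,5) -> (3,4) -> (3,3) -> (2,3) -> (2,2) -> (2,1) -> (1,1) -> (1,2)

The waypoints must appear in the order (2,3), (2,1), with no cell reused.
Route from (2,5): down 1 to (3,5), left 2 to (3,3), up 1 to (2,3), left 2 to (2,1), up 1 to (1,1), right 1 to (1,2) — 8 moves in all.
Check: order respected (1 at step 4, 2 at step 6).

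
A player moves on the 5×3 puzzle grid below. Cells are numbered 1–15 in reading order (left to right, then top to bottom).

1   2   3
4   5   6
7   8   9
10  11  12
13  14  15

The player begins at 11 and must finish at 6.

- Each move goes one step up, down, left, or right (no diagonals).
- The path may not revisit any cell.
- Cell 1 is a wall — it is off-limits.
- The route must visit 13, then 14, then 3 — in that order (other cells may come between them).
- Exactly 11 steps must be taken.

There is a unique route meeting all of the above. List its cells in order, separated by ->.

11 -> 10 -> 13 -> 14 -> 15 -> 12 -> 9 -> 8 -> 5 -> 2 -> 3 -> 6

The waypoints must appear in the order 13, 14, 3, with no cell reused.
Route from 11: left 1 to 10, down 1 to 13, right 2 to 15, up 2 to 9, left 1 to 8, up 2 to 2, right 1 to 3, down 1 to 6 — 11 moves in all.
Check: order respected (13 at step 2, 14 at step 3, 3 at step 10); 11 moves as required.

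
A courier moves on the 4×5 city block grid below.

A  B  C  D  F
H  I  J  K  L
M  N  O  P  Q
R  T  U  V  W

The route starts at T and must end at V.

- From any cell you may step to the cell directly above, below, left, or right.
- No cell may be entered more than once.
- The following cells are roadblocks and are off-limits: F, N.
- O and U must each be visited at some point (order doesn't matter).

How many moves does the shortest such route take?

Any route passes through O and U in some order between T and V. Summing Manhattan distances along each leg and taking the cheapest ordering (T → O → U → V) gives a lower bound of 2 + 1 + 1 = 4 moves.
A route of 4 moves achieves this: T → U → O → P → V.
Since 4 matches the lower bound, it is optimal.

4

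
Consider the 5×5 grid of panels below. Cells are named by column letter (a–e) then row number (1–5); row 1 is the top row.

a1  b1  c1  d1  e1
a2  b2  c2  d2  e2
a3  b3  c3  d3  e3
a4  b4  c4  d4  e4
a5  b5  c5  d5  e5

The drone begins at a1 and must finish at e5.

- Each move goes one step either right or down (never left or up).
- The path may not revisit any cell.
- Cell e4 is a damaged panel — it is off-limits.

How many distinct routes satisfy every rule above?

A right/down-only route from a1 to e5 makes exactly 4 down-moves and 4 right-moves in some order.
With no other constraints that would be C(8,4) = 70 routes.
Subtract routes through each blocked cell (inclusion–exclusion for overlaps): − through e4: 35 → 35.
That gives 35 routes.

35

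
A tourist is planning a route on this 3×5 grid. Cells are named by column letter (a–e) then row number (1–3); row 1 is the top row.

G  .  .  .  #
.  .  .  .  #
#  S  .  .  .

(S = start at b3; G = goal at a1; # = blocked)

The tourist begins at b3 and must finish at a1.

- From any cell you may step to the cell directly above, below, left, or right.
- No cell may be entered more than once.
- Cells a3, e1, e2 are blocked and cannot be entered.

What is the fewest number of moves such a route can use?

3

The Manhattan distance from b3 to a1 is |3−1| + |2−1| = 3, so at least 3 moves are needed.
A route of 3 moves achieves this: b3 → b2 → b1 → a1.
Since 3 matches the lower bound, it is optimal.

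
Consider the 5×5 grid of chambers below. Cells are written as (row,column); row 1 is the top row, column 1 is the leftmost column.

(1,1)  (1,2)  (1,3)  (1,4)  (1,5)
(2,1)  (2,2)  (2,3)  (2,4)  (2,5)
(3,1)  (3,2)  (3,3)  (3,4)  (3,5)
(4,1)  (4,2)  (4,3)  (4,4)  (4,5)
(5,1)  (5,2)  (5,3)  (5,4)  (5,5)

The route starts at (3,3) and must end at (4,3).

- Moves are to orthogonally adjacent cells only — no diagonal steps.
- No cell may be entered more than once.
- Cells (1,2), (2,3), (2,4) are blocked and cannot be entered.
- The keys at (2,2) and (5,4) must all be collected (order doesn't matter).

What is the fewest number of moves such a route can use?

11

Any route passes through (2,2) and (5,4) in some order between (3,3) and (4,3). Summing Manhattan distances along each leg and taking the cheapest ordering ((3,3) → (2,2) → (5,4) → (4,3)) gives a lower bound of 2 + 5 + 2 = 9 moves.
The shortest route satisfying every rule uses 11 moves: (3,3) → (3,2) → (2,2) → (2,1) → (3,1) → (4,1) → (5,1) → (5,2) → (5,3) → (5,4) → (4,4) → (4,3).
The bound of 9 isn't tight here; checking systematically, no route of length 9 through 10 satisfies every constraint, so 11 is the minimum.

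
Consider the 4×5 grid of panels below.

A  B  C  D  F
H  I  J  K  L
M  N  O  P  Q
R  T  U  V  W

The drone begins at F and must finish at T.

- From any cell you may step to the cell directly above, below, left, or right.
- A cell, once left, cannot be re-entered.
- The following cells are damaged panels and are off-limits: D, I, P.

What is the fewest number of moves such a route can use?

The Manhattan distance from F to T is |1−4| + |5−2| = 6, so at least 6 moves are needed.
A route of 6 moves achieves this: F → L → Q → W → V → U → T.
Since 6 matches the lower bound, it is optimal.

6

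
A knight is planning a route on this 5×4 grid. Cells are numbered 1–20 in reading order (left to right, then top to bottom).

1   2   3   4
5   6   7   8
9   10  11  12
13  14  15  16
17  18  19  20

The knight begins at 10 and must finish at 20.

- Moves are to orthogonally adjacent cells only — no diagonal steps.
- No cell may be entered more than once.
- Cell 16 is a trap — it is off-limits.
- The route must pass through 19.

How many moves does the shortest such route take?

Any route passes through 19 somewhere between 10 and 20. Summing Manhattan distances along the two legs (10 → 19 → 20) gives a lower bound of 3 + 1 = 4 moves.
A route of 4 moves achieves this: 10 → 14 → 18 → 19 → 20.
Since 4 matches the lower bound, it is optimal.

4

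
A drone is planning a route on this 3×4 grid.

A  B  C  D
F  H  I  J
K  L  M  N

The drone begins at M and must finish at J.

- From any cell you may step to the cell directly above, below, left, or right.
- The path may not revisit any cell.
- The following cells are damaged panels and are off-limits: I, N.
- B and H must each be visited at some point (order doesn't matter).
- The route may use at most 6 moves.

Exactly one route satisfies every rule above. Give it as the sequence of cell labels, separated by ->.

M -> L -> H -> B -> C -> D -> J

The 6-move cap with required stops at B, H leaves no slack for detours.
Route from M: left 1 to L, up 2 to B, right 2 to D, down 1 to J — 6 moves in all.
Check: all required cells visited; 6 ≤ 6 moves.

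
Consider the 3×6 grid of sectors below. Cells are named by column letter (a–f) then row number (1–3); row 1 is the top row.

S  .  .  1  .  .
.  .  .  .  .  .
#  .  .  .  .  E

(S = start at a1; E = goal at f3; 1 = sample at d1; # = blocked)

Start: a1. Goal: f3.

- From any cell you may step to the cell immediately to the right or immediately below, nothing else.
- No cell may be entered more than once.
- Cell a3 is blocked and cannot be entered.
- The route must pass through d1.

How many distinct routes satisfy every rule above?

6

A right/down-only route from a1 to f3 makes exactly 2 down-moves and 5 right-moves in some order.
With no other constraints that would be C(7,2) = 21 routes.
Split at d1 and multiply the segment counts (each segment already excludes blocked cells): a1→d1: 1; d1→f3: 6; product = 6.
That gives 6 routes.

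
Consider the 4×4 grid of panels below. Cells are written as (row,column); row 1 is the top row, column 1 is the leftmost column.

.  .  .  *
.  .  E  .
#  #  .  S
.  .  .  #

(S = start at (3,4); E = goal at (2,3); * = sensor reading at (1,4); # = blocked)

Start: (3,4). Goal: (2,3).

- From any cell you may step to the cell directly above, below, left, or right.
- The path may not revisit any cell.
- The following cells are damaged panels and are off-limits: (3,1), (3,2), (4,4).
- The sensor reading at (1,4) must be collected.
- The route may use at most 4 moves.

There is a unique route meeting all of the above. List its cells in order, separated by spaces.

Any route must reach (1,4) and still end at (2,3) within 4 moves, so the order of the required stops is forced.
Route from (3,4): 2× up (reaching (1,4)), left to (1,3), down to (2,3) — 4 moves in all.
Check: all required cells visited; 4 ≤ 4 moves.

(3,4) (2,4) (1,4) (1,3) (2,3)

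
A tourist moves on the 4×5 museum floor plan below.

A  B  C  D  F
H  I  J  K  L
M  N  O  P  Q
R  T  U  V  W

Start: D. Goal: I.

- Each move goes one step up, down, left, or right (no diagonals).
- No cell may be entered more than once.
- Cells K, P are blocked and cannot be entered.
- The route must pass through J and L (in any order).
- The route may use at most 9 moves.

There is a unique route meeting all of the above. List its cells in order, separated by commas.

Any route must reach J and L and still end at I within 9 moves, so the order of the required stops is forced.
Route from D: right 1 to F, down 3 to W, left 2 to U, up 2 to J, left 1 to I — 9 moves in all.
Check: all required cells visited; 9 ≤ 9 moves.

D, F, L, Q, W, V, U, O, J, I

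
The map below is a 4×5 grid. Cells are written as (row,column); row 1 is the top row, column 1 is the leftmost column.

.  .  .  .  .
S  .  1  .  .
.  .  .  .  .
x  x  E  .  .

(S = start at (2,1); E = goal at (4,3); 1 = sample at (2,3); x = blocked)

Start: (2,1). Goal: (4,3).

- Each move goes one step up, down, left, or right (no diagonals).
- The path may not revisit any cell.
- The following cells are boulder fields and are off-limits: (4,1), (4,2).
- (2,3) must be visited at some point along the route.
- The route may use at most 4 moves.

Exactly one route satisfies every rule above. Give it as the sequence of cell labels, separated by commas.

(2,1), (2,2), (2,3), (3,3), (4,3)

The budget equals the shortest possible length, so every move has to be on a shortest route through the required cells.
Route from (2,1): 2× right (reaching (2,3)), 2× down (reaching (4,3)) — 4 moves in all.
Check: all required cells visited; 4 ≤ 4 moves.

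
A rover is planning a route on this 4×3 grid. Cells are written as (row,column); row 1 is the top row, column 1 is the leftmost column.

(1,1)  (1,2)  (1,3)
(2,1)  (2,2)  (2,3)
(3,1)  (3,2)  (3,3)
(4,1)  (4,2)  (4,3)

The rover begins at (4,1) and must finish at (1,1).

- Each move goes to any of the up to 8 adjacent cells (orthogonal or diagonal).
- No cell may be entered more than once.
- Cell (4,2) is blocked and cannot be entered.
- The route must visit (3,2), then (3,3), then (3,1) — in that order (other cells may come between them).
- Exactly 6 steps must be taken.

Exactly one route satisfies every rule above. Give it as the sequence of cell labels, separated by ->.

(4,1) -> (3,2) -> (3,3) -> (2,2) -> (3,1) -> (2,1) -> (1,1)

The waypoints must appear in the order (3,2), (3,3), (3,1), with no cell reused.
Route from (4,1): up-right to (3,2), right to (3,3), up-left to (2,2), down-left to (3,1), 2× up (reaching (1,1)) — 6 moves in all.
Check: order respected ((3,2) at step 1, (3,3) at step 2, (3,1) at step 4); 6 moves as required.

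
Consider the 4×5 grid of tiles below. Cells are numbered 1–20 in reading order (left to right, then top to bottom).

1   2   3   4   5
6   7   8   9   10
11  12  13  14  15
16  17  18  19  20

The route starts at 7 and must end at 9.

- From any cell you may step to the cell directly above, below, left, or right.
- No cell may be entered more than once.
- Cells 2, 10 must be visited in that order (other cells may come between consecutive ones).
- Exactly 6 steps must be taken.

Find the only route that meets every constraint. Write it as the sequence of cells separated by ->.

The waypoints must appear in the order 2, 10, with no cell reused.
Route from 7: up to 2, 3× right (reaching 5), down to 10, left to 9 — 6 moves in all.
Check: order respected (2 at step 1, 10 at step 5); 6 moves as required.

7 -> 2 -> 3 -> 4 -> 5 -> 10 -> 9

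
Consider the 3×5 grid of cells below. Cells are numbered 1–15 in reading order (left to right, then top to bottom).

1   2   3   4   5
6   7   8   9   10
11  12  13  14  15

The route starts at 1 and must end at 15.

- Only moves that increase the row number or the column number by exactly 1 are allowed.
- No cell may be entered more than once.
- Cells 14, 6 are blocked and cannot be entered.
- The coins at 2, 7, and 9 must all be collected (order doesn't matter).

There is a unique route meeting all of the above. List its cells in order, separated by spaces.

Moves only go right or down, so the column and row indices never decrease.
Route from 1: right 1 to 2, down 1 to 7, right 3 to 10, down 1 to 15 — 6 moves in all.
Check: all required cells visited.

1 2 7 8 9 10 15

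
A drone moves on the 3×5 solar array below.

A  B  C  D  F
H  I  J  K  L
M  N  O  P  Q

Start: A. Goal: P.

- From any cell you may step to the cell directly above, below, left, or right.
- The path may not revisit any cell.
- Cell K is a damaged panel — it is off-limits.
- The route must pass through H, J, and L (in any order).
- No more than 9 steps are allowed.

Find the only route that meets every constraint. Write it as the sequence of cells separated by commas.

The budget equals the shortest possible length, so every move has to be on a shortest route through the required cells.
Route from A: down 1 to H, right 2 to J, up 1 to C, right 2 to F, down 2 to Q, left 1 to P — 9 moves in all.
Check: all required cells visited; 9 ≤ 9 moves.

A, H, I, J, C, D, F, L, Q, P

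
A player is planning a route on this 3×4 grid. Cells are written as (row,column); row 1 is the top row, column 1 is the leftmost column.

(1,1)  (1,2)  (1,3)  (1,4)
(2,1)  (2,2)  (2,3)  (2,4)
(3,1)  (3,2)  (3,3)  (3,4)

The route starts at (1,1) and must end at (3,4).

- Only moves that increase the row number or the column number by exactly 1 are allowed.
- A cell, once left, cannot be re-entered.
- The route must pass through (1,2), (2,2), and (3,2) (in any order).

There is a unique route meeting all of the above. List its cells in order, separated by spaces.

Moves only go right or down, so the column and row indices never decrease.
Route from (1,1): right 1 to (1,2), down 2 to (3,2), right 2 to (3,4) — 5 moves in all.
Check: all required cells visited.

(1,1) (1,2) (2,2) (3,2) (3,3) (3,4)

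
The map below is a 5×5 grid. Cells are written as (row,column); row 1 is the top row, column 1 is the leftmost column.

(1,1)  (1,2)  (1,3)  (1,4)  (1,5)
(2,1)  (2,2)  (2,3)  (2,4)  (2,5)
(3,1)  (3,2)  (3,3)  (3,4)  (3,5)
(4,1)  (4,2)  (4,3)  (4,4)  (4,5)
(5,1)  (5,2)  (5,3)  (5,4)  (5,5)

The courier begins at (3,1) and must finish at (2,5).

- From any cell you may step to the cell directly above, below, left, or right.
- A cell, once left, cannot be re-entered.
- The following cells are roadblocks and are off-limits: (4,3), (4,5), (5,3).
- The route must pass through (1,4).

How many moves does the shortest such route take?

7

Any route passes through (1,4) somewhere between (3,1) and (2,5). Summing Manhattan distances along the two legs ((3,1) → (1,4) → (2,5)) gives a lower bound of 5 + 2 = 7 moves.
A route of 7 moves achieves this: (3,1) → (2,1) → (1,1) → (1,2) → (1,3) → (1,4) → (2,4) → (2,5).
Since 7 matches the lower bound, it is optimal.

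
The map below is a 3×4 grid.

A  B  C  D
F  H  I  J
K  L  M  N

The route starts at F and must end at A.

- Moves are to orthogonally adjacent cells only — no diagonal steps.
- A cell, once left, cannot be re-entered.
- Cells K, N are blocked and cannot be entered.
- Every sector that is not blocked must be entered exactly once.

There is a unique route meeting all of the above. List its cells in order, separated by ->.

Need to visit all 10 open cells exactly once, starting at F and ending at A.
Cell J has only two open neighbours (D and I), so the path must pass straight through it: one of those is the cell it's entered from and the other is where it exits.
Route from F: right 1 to H, down 1 to L, right 1 to M, up 1 to I, right 1 to J, up 1 to D, left 3 to A — 9 moves in all.
Check: all 10 open cells covered.

F -> H -> L -> M -> I -> J -> D -> C -> B -> A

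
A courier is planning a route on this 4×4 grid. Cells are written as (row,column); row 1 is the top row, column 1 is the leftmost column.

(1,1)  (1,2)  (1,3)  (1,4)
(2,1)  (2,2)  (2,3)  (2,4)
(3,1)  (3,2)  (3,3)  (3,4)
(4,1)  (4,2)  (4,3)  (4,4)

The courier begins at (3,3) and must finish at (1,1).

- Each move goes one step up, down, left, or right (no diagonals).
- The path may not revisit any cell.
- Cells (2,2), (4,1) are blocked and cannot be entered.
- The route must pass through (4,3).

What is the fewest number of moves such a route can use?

6

Any route passes through (4,3) somewhere between (3,3) and (1,1). Summing Manhattan distances along the two legs ((3,3) → (4,3) → (1,1)) gives a lower bound of 1 + 5 = 6 moves.
A route of 6 moves achieves this: (3,3) → (4,3) → (4,2) → (3,2) → (3,1) → (2,1) → (1,1).
Since 6 matches the lower bound, it is optimal.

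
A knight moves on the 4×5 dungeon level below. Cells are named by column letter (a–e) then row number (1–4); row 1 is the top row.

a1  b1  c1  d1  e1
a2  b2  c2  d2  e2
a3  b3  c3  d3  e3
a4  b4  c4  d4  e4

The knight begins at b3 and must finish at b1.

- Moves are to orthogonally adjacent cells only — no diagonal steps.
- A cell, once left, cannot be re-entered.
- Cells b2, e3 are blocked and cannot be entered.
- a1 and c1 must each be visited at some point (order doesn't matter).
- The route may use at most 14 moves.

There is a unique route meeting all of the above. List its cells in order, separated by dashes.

b3 - c3 - c2 - c1 - d1 - d2 - d3 - d4 - c4 - b4 - a4 - a3 - a2 - a1 - b1

The budget equals the shortest possible length, so every move has to be on a shortest route through the required cells.
Route from b3: right to c3, 2× up (reaching c1), right to d1, 3× down (reaching d4), 3× left (reaching a4), 3× up (reaching a1), right to b1 — 14 moves in all.
Check: all required cells visited; 14 ≤ 14 moves.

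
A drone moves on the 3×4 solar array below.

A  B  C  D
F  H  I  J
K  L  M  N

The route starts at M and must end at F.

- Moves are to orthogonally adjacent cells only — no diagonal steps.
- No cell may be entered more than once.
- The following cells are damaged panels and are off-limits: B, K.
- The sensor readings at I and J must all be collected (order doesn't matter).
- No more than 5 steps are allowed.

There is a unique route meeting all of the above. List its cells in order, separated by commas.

Any route must reach I and J and still end at F within 5 moves, so the order of the required stops is forced.
Route from M: right 1 to N, up 1 to J, left 3 to F — 5 moves in all.
Check: all required cells visited; 5 ≤ 5 moves.

M, N, J, I, H, F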